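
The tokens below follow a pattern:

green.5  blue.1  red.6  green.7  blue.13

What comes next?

red.20

Colour goes green, blue, red, green, blue → red (repeats green → blue → red).
Second component — each term is the sum of the two before it: 5, 1, 6, 7, 13 → 20.
Putting it together: red.20.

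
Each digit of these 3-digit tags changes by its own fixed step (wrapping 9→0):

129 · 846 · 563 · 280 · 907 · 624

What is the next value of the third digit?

1

Third digit: −3 each step, mod 10; 9, 6, 3, 0, 7, 4 → 1.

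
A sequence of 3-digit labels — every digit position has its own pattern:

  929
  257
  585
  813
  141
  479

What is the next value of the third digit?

7

For the third digit, −2 each step, mod 10: 9, 7, 5, 3, 1, 9 → 7.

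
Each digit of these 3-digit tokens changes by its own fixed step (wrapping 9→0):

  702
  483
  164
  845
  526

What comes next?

207

First digit: −3 each step, mod 10; 7, 4, 1, 8, 5 → 2.
For the second digit, −2 each step, mod 10: 0, 8, 6, 4, 2 → 0.
Third digit: 2, 3, 4, 5, 6 → 7 (+1 each step, mod 10).
Combining the parts gives 207.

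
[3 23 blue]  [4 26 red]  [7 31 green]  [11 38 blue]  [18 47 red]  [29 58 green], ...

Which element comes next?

[47 71 blue]

First value: each term is the sum of the two before it, so 3, 4, 7, 11, 18, 29 → 47.
For the second value, differences are 3, 5, 7, … (increasing by 2 each time): 23, 26, 31, 38, 47, 58 → 71.
For the colour, repeats blue → red → green: blue, red, green, blue, red, green → blue.
Putting it together: [47 71 blue].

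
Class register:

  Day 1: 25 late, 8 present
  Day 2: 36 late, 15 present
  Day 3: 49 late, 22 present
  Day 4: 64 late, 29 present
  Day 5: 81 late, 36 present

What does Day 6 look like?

For the late, perfect squares: 5², 6², 7², …: 25, 36, 49, 64, 81 → 100.
Present: +7 each step; 8, 15, 22, 29, 36 → 43.
Combining the parts gives 100 late, 43 present.

100 late, 43 present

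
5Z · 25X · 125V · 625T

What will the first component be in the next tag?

First component: ×5 each step, so 5, 25, 125, 625 → 3125.

3125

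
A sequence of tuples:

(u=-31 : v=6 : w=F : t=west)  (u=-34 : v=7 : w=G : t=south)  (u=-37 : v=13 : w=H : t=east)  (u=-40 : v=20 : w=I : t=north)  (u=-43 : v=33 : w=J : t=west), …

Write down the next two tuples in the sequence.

(u=-46 : v=53 : w=K : t=south), (u=-49 : v=86 : w=L : t=east)

U: −3 each step; -31, -34, -37, -40, -43 → -46 → -49.
V — each term is the sum of the two before it: 6, 7, 13, 20, 33 → 53 → 86.
W: F, G, H, I, J → K → L (letters move forward 1 place in the alphabet).
T — repeats west → south → east → north: west, south, east, north, west → south → east.
Putting the parts together: (u=-46 : v=53 : w=K : t=south) and then (u=-49 : v=86 : w=L : t=east).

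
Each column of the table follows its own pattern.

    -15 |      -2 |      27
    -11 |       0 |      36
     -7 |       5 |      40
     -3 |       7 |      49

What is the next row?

1  12  53

For the first component, +4 each step: -15, -11, -7, -3 → 1.
Second component: -2, 0, 5, 7 → 12 (alternating steps +2, +5, +2, +5, …).
Third component: 27, 36, 40, 49 → 53 (alternating steps +9, +4, +9, +4, …).
Putting it together: 1  12  53.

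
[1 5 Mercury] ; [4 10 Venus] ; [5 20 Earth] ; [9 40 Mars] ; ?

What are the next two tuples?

First component — each term is the sum of the two before it: 1, 4, 5, 9 → 14 → 23.
Second component — ×2 each step: 5, 10, 20, 40 → 80 → 160.
Planet goes Mercury, Venus, Earth, Mars → Jupiter → Saturn (runs through the planets Mercury→Neptune).
Putting the parts together: [14 80 Jupiter] and then [23 160 Saturn].

[14 80 Jupiter], [23 160 Saturn]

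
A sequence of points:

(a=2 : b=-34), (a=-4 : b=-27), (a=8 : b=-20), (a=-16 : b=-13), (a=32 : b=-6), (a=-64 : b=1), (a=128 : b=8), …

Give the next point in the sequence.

For the a, ×(-2) each step: 2, -4, 8, -16, 32, -64, 128 → -256.
B: +7 each step, so -34, -27, -20, -13, -6, 1, 8 → 15.
Combining the parts gives (a=-256 : b=15).

(a=-256 : b=15)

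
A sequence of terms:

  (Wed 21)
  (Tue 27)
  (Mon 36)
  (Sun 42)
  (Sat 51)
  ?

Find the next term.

(Fri 57)

Day goes Wed, Tue, Mon, Sun, Sat → Fri (runs backward through the weekdays Mon→Sun).
For the second entry, alternating steps +6, +9, +6, +9, …: 21, 27, 36, 42, 51 → 57.
Combining the parts gives (Fri 57).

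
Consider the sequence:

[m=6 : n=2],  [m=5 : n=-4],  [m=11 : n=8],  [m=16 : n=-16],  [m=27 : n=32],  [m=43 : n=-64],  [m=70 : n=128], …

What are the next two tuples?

M: each term is the sum of the two before it; 6, 5, 11, 16, 27, 43, 70 → 113 → 183.
N: ×(-2) each step; 2, -4, 8, -16, 32, -64, 128 → -256 → 512.
So the next two tuples are [m=113 : n=-256] and [m=183 : n=512].

[m=113 : n=-256], [m=183 : n=512]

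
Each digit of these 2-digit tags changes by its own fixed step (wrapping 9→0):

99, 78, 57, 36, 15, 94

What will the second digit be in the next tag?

Second digit: −1 each step, mod 10; 9, 8, 7, 6, 5, 4 → 3.

3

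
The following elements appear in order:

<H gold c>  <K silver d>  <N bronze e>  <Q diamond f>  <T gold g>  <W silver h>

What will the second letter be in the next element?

Second letter goes c, d, e, f, g, h → i (letters move forward 1 place in the alphabet).

i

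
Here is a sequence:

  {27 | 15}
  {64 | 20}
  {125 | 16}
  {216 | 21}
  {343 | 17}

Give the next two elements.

{512 | 22}, {729 | 18}

First component goes 27, 64, 125, 216, 343 → 512 → 729 (perfect cubes: 3³, 4³, 5³, …).
Second component: alternating steps +5, −4, +5, −4, …, so 15, 20, 16, 21, 17 → 22 → 18.
Putting the parts together: {512 | 22} and then {729 | 18}.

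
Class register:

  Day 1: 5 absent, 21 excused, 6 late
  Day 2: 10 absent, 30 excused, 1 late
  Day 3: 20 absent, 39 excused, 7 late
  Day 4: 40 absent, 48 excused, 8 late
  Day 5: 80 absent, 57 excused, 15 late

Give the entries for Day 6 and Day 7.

For the absent, ×2 each step: 5, 10, 20, 40, 80 → 160 → 320.
Excused: 21, 30, 39, 48, 57 → 66 → 75 (+9 each step).
Late goes 6, 1, 7, 8, 15 → 23 → 38 (each term is the sum of the two before it).
So the next two rows are 160 absent, 66 excused, 23 late and 320 absent, 75 excused, 38 late.

160 absent, 66 excused, 23 late; 320 absent, 75 excused, 38 late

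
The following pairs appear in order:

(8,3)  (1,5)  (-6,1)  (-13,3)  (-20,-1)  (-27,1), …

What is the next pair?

First coordinate — −7 each step: 8, 1, -6, -13, -20, -27 → -34.
Second coordinate: alternating steps +2, −4, +2, −4, …; 3, 5, 1, 3, -1, 1 → -3.
Combining the parts gives (-34,-3).

(-34,-3)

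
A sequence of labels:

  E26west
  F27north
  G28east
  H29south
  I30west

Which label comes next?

J31north

Letter goes E, F, G, H, I → J (letters move forward 1 place in the alphabet).
Second component — +1 each step: 26, 27, 28, 29, 30 → 31.
For the direction, repeats west → north → east → south: west, north, east, south, west → north.
Combining the parts gives J31north.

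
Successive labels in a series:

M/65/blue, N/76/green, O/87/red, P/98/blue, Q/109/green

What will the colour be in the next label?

Letter: letters move forward 1 place in the alphabet; M, N, O, P, Q → R.
Second component: +11 each step, so 65, 76, 87, 98, 109 → 120.
Colour: repeats blue → green → red; blue, green, red, blue, green → red.

red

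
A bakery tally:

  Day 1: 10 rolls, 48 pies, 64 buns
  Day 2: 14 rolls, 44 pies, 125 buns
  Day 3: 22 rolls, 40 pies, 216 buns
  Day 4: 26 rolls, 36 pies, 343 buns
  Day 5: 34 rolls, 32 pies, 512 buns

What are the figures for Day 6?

38 rolls, 28 pies, 729 buns

Rolls — alternating steps +4, +8, +4, +8, …: 10, 14, 22, 26, 34 → 38.
Pies — −4 each step: 48, 44, 40, 36, 32 → 28.
Buns — perfect cubes: 4³, 5³, 6³, …: 64, 125, 216, 343, 512 → 729.
Combining the parts gives 38 rolls, 28 pies, 729 buns.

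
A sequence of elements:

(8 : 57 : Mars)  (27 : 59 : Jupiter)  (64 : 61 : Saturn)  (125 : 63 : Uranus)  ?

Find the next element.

First coordinate goes 8, 27, 64, 125 → 216 (perfect cubes: 2³, 3³, 4³, …).
Second coordinate goes 57, 59, 61, 63 → 65 (+2 each step).
Planet: runs through the planets Mercury→Neptune; Mars, Jupiter, Saturn, Uranus → Neptune.
Putting it together: (216 : 65 : Neptune).

(216 : 65 : Neptune)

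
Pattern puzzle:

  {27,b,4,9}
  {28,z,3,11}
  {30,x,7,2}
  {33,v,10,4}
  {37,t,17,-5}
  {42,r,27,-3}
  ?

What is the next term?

For the first part, differences are 1, 2, 3, … (increasing by 1 each time): 27, 28, 30, 33, 37, 42 → 48.
Letter — letters move back 2 places in the alphabet, wrapping A→Z: b, z, x, v, t, r → p.
Third part — each term is the sum of the two before it: 4, 3, 7, 10, 17, 27 → 44.
For the fourth part, alternating steps +2, −9, +2, −9, …: 9, 11, 2, 4, -5, -3 → -12.
Combining the parts gives {48,p,44,-12}.

{48,p,44,-12}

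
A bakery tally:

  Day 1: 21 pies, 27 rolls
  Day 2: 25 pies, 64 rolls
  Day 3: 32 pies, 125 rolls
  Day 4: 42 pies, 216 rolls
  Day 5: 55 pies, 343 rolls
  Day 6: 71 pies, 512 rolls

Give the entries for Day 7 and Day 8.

Pies: differences are 4, 7, 10, … (increasing by 3 each time); 21, 25, 32, 42, 55, 71 → 90 → 112.
Rolls: perfect cubes: 3³, 4³, 5³, …; 27, 64, 125, 216, 343, 512 → 729 → 1000.
So the next two records are 90 pies, 729 rolls and 112 pies, 1000 rolls.

90 pies, 729 rolls; 112 pies, 1000 rolls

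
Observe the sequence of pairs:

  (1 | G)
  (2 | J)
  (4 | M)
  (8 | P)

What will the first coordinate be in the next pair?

First coordinate: ×2 each step, so 1, 2, 4, 8 → 16.

16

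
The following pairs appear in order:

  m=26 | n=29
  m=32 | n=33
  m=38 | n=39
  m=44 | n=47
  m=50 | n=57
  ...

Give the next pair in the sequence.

m=56 | n=69

For the m, +6 each step: 26, 32, 38, 44, 50 → 56.
For the n, differences are 4, 6, 8, … (increasing by 2 each time): 29, 33, 39, 47, 57 → 69.
Putting it together: m=56 | n=69.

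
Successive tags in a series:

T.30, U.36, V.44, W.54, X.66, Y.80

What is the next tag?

Z.96

Letter: letters move forward 1 place in the alphabet; T, U, V, W, X, Y → Z.
For the second component, differences are 6, 8, 10, … (increasing by 2 each time): 30, 36, 44, 54, 66, 80 → 96.
Putting it together: Z.96.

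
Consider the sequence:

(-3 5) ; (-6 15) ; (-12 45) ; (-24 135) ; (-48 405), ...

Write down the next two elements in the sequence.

(-96 1215), (-192 3645)

First coordinate: -3, -6, -12, -24, -48 → -96 → -192 (×2 each step).
Second coordinate: ×3 each step; 5, 15, 45, 135, 405 → 1215 → 3645.
So the next two elements are (-96 1215) and (-192 3645).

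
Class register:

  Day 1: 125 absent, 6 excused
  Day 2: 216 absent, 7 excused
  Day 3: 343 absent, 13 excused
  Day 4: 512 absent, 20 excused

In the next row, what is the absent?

729

Absent goes 125, 216, 343, 512 → 729 (perfect cubes: 5³, 6³, 7³, …).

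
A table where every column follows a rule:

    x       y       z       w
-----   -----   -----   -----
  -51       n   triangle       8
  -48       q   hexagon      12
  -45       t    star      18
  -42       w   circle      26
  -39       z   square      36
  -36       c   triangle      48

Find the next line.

Column x — +3 each step: -51, -48, -45, -42, -39, -36 → -33.
For the column y, letters move forward 3 places in the alphabet, wrapping Z→A: n, q, t, w, z, c → f.
For the column z, repeats triangle → hexagon → star → circle → square: triangle, hexagon, star, circle, square, triangle → hexagon.
For the column w, differences are 4, 6, 8, … (increasing by 2 each time): 8, 12, 18, 26, 36, 48 → 62.
Combining the parts gives -33  f  hexagon  62.

-33  f  hexagon  62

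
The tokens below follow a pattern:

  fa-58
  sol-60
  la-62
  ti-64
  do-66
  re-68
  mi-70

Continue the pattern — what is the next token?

Note — runs through the solfège scale do→ti: fa, sol, la, ti, do, re, mi → fa.
Second component: 58, 60, 62, 64, 66, 68, 70 → 72 (+2 each step).
Combining the parts gives fa-72.

fa-72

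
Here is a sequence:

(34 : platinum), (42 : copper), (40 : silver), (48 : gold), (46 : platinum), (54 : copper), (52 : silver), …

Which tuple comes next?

(60 : gold)

First component: alternating steps +8, −2, +8, −2, …; 34, 42, 40, 48, 46, 54, 52 → 60.
Metal: repeats platinum → copper → silver → gold, so platinum, copper, silver, gold, platinum, copper, silver → gold.
Combining the parts gives (60 : gold).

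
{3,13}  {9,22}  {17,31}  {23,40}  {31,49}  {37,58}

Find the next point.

First entry — alternating steps +6, +8, +6, +8, …: 3, 9, 17, 23, 31, 37 → 45.
Second entry — +9 each step: 13, 22, 31, 40, 49, 58 → 67.
Putting it together: {45,67}.

{45,67}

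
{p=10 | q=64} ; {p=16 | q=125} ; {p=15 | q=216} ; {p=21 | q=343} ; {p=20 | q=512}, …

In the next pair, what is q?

729

P: 10, 16, 15, 21, 20 → 26 (alternating steps +6, −1, +6, −1, …).
Q: perfect cubes: 4³, 5³, 6³, …; 64, 125, 216, 343, 512 → 729.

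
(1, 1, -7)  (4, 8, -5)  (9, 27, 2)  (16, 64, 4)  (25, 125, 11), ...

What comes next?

First part — perfect squares: 1², 2², 3², …: 1, 4, 9, 16, 25 → 36.
For the second part, perfect cubes: 1³, 2³, 3³, …: 1, 8, 27, 64, 125 → 216.
Third part goes -7, -5, 2, 4, 11 → 13 (alternating steps +2, +7, +2, +7, …).
Putting it together: (36, 216, 13).

(36, 216, 13)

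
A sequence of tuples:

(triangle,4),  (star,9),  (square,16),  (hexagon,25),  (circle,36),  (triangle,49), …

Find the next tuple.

(star,64)

Shape — repeats triangle → star → square → hexagon → circle: triangle, star, square, hexagon, circle, triangle → star.
Second slot: perfect squares: 2², 3², 4², …, so 4, 9, 16, 25, 36, 49 → 64.
Putting it together: (star,64).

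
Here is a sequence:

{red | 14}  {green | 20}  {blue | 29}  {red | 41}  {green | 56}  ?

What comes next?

Colour — repeats red → green → blue: red, green, blue, red, green → blue.
Second component: 14, 20, 29, 41, 56 → 74 (differences are 6, 9, 12, … (increasing by 3 each time)).
So the next term is {blue | 74}.

{blue | 74}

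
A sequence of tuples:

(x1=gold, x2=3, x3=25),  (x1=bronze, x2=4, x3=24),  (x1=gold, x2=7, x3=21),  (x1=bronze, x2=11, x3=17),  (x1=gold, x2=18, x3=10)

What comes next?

(x1=bronze, x2=29, x3=-1)

X1 — alternates gold ↔ bronze: gold, bronze, gold, bronze, gold → bronze.
For the x2, each term is the sum of the two before it: 3, 4, 7, 11, 18 → 29.
X3: together with the x2 always sums to 28; 25, 24, 21, 17, 10 → -1.
Combining the parts gives (x1=bronze, x2=29, x3=-1).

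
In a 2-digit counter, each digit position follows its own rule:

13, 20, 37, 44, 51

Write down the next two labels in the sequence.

First digit: +1 each step, mod 10; 1, 2, 3, 4, 5 → 6 → 7.
Second digit goes 3, 0, 7, 4, 1 → 8 → 5 (−3 each step, mod 10).
Putting the parts together: 68 and then 75.

68, 75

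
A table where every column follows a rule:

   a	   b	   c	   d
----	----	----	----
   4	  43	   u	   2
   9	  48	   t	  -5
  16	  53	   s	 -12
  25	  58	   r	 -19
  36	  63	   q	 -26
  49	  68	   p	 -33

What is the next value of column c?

o

Column a: 4, 9, 16, 25, 36, 49 → 64 (perfect squares: 2², 3², 4², …).
Column b goes 43, 48, 53, 58, 63, 68 → 73 (+5 each step).
Column c: letters move back 1 place in the alphabet, so u, t, s, r, q, p → o.
Column d: −7 each step; 2, -5, -12, -19, -26, -33 → -40.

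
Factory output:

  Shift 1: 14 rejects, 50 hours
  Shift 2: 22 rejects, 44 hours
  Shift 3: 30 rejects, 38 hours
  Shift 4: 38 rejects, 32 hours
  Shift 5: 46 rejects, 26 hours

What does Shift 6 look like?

Rejects goes 14, 22, 30, 38, 46 → 54 (+8 each step).
Hours: −6 each step; 50, 44, 38, 32, 26 → 20.
So the next row is 54 rejects, 20 hours.

54 rejects, 20 hours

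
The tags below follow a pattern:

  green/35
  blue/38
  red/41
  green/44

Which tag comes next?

For the colour, repeats green → blue → red: green, blue, red, green → blue.
Second component: 35, 38, 41, 44 → 47 (+3 each step).
Putting it together: blue/47.

blue/47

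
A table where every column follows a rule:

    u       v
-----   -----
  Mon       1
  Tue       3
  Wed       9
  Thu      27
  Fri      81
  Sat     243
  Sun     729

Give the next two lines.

Mon  2187; Tue  6561

Column u: Mon, Tue, Wed, Thu, Fri, Sat, Sun → Mon → Tue (runs through the weekdays Mon→Sun).
Column v: 1, 3, 9, 27, 81, 243, 729 → 2187 → 6561 (×3 each step).
Putting the parts together: Mon  2187 and then Tue  6561.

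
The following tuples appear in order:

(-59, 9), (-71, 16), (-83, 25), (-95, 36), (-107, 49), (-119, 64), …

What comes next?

(-131, 81)

First slot — −12 each step: -59, -71, -83, -95, -107, -119 → -131.
For the second slot, perfect squares: 3², 4², 5², …: 9, 16, 25, 36, 49, 64 → 81.
Putting it together: (-131, 81).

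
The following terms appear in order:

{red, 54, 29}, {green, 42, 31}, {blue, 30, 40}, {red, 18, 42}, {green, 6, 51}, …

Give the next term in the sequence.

Colour — repeats red → green → blue: red, green, blue, red, green → blue.
Second component: −12 each step, so 54, 42, 30, 18, 6 → -6.
Third component: 29, 31, 40, 42, 51 → 53 (alternating steps +2, +9, +2, +9, …).
Combining the parts gives {blue, -6, 53}.

{blue, -6, 53}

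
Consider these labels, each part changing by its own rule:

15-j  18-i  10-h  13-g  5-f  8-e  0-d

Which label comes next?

First component — alternating steps +3, −8, +3, −8, …: 15, 18, 10, 13, 5, 8, 0 → 3.
Letter: j, i, h, g, f, e, d → c (letters move back 1 place in the alphabet).
Putting it together: 3-c.

3-c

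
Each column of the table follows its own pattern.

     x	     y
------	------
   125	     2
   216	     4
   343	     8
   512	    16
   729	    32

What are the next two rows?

Column x: 125, 216, 343, 512, 729 → 1000 → 1331 (perfect cubes: 5³, 6³, 7³, …).
Column y: ×2 each step, so 2, 4, 8, 16, 32 → 64 → 128.
So the next two rows are 1000  64 and 1331  128.

1000  64; 1331  128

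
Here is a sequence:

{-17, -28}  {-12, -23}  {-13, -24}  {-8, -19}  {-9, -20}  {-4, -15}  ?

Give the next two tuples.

{-5, -16}, {0, -11}

First part — alternating steps +5, −1, +5, −1, …: -17, -12, -13, -8, -9, -4 → -5 → 0.
Second part goes -28, -23, -24, -19, -20, -15 → -16 → -11 (always 11 less than the first part).
Putting the parts together: {-5, -16} and then {0, -11}.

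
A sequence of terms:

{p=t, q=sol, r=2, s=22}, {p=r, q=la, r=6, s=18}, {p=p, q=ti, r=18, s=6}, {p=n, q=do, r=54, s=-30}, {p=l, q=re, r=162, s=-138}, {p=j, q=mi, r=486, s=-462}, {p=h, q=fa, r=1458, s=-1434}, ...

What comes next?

P: letters move back 2 places in the alphabet, so t, r, p, n, l, j, h → f.
Q: runs through the solfège scale do→ti; sol, la, ti, do, re, mi, fa → sol.
R: 2, 6, 18, 54, 162, 486, 1458 → 4374 (×3 each step).
S goes 22, 18, 6, -30, -138, -462, -1434 → -4350 (together with the r always sums to 24).
So the next term is {p=f, q=sol, r=4374, s=-4350}.

{p=f, q=sol, r=4374, s=-4350}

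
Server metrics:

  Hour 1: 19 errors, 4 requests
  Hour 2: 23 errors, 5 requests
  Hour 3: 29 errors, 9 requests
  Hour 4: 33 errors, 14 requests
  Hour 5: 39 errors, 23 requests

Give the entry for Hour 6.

Errors: alternating steps +4, +6, +4, +6, …, so 19, 23, 29, 33, 39 → 43.
Requests: each term is the sum of the two before it, so 4, 5, 9, 14, 23 → 37.
Combining the parts gives 43 errors, 37 requests.

43 errors, 37 requests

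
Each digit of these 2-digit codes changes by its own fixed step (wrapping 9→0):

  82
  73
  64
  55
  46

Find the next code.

37

First digit: 8, 7, 6, 5, 4 → 3 (−1 each step, mod 10).
Second digit: +1 each step, mod 10; 2, 3, 4, 5, 6 → 7.
So the next code is 37.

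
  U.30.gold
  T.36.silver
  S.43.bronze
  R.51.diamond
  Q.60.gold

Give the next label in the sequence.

P.70.silver

Letter — letters move back 1 place in the alphabet: U, T, S, R, Q → P.
Second component goes 30, 36, 43, 51, 60 → 70 (differences are 6, 7, 8, … (increasing by 1 each time)).
Rank: repeats gold → silver → bronze → diamond; gold, silver, bronze, diamond, gold → silver.
Putting it together: P.70.silver.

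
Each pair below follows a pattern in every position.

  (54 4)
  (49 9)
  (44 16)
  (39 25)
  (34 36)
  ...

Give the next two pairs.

First value: −5 each step; 54, 49, 44, 39, 34 → 29 → 24.
Second value goes 4, 9, 16, 25, 36 → 49 → 64 (perfect squares: 2², 3², 4², …).
So the next two pairs are (29 49) and (24 64).

(29 49), (24 64)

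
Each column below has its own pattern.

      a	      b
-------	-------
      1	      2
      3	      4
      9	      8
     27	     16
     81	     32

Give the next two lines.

243  64; 729  128

For the column a, ×3 each step: 1, 3, 9, 27, 81 → 243 → 729.
For the column b, ×2 each step: 2, 4, 8, 16, 32 → 64 → 128.
So the next two lines are 243  64 and 729  128.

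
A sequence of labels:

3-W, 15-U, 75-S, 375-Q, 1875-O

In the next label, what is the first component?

9375

First component: ×5 each step; 3, 15, 75, 375, 1875 → 9375.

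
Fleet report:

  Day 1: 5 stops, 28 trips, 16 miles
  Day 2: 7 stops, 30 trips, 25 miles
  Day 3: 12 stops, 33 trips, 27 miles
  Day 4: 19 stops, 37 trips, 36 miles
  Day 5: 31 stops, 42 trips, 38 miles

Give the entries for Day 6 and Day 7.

50 stops, 48 trips, 47 miles; 81 stops, 55 trips, 49 miles

Stops — each term is the sum of the two before it: 5, 7, 12, 19, 31 → 50 → 81.
For the trips, differences are 2, 3, 4, … (increasing by 1 each time): 28, 30, 33, 37, 42 → 48 → 55.
Miles: alternating steps +9, +2, +9, +2, …; 16, 25, 27, 36, 38 → 47 → 49.
Putting the parts together: 50 stops, 48 trips, 47 miles and then 81 stops, 55 trips, 49 miles.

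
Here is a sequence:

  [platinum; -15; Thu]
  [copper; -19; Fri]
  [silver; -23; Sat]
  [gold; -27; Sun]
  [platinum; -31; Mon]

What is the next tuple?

[copper; -35; Tue]

Metal: repeats platinum → copper → silver → gold, so platinum, copper, silver, gold, platinum → copper.
Second part: -15, -19, -23, -27, -31 → -35 (−4 each step).
Day: runs through the weekdays Mon→Sun, so Thu, Fri, Sat, Sun, Mon → Tue.
So the next tuple is [copper; -35; Tue].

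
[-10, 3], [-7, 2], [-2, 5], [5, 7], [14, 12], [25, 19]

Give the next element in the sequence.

First slot goes -10, -7, -2, 5, 14, 25 → 38 (differences are 3, 5, 7, … (increasing by 2 each time)).
Second slot: 3, 2, 5, 7, 12, 19 → 31 (each term is the sum of the two before it).
So the next element is [38, 31].

[38, 31]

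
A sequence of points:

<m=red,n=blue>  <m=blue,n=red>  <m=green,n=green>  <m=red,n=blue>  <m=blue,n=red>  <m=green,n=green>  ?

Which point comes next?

M: repeats red → blue → green; red, blue, green, red, blue, green → red.
For the n, repeats blue → red → green: blue, red, green, blue, red, green → blue.
So the next point is <m=red,n=blue>.

<m=red,n=blue>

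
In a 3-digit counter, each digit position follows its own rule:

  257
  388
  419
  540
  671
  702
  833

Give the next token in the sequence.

For the first digit, +1 each step, mod 10: 2, 3, 4, 5, 6, 7, 8 → 9.
Second digit — +3 each step, mod 10: 5, 8, 1, 4, 7, 0, 3 → 6.
Third digit goes 7, 8, 9, 0, 1, 2, 3 → 4 (+1 each step, mod 10).
So the next token is 964.

964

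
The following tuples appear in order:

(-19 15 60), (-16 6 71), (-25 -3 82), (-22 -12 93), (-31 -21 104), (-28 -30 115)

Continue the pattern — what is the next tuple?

(-37 -39 126)

First component: alternating steps +3, −9, +3, −9, …, so -19, -16, -25, -22, -31, -28 → -37.
Second component: −9 each step; 15, 6, -3, -12, -21, -30 → -39.
Third component goes 60, 71, 82, 93, 104, 115 → 126 (+11 each step).
Putting it together: (-37 -39 126).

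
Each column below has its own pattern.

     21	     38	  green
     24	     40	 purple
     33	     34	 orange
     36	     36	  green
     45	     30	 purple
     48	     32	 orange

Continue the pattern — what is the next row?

First component: 21, 24, 33, 36, 45, 48 → 57 (alternating steps +3, +9, +3, +9, …).
Second component — alternating steps +2, −6, +2, −6, …: 38, 40, 34, 36, 30, 32 → 26.
Colour — repeats green → purple → orange: green, purple, orange, green, purple, orange → green.
Combining the parts gives 57  26  green.

57  26  green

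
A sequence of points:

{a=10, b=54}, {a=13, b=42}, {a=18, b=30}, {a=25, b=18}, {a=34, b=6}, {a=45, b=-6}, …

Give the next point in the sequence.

A goes 10, 13, 18, 25, 34, 45 → 58 (differences are 3, 5, 7, … (increasing by 2 each time)).
B: −12 each step, so 54, 42, 30, 18, 6, -6 → -18.
Combining the parts gives {a=58, b=-18}.

{a=58, b=-18}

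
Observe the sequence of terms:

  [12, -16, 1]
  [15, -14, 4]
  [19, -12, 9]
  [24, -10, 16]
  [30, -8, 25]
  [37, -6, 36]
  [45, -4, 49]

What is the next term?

[54, -2, 64]

First part: 12, 15, 19, 24, 30, 37, 45 → 54 (differences are 3, 4, 5, … (increasing by 1 each time)).
For the second part, +2 each step: -16, -14, -12, -10, -8, -6, -4 → -2.
Third part: perfect squares: 1², 2², 3², …, so 1, 4, 9, 16, 25, 36, 49 → 64.
Putting it together: [54, -2, 64].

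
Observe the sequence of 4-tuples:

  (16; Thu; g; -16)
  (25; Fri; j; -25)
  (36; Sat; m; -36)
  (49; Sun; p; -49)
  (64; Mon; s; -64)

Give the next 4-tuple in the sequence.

(81; Tue; v; -81)

For the first value, perfect squares: 4², 5², 6², …: 16, 25, 36, 49, 64 → 81.
Day: runs through the weekdays Mon→Sun; Thu, Fri, Sat, Sun, Mon → Tue.
For the letter, letters move forward 3 places in the alphabet: g, j, m, p, s → v.
Fourth value: always the negative of the first value, so -16, -25, -36, -49, -64 → -81.
Combining the parts gives (81; Tue; v; -81).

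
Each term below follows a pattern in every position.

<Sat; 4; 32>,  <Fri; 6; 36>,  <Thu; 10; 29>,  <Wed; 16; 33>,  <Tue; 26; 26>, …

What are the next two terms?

<Mon; 42; 30>, <Sun; 68; 23>

For the day, runs backward through the weekdays Mon→Sun: Sat, Fri, Thu, Wed, Tue → Mon → Sun.
For the second component, each term is the sum of the two before it: 4, 6, 10, 16, 26 → 42 → 68.
Third component: alternating steps +4, −7, +4, −7, …; 32, 36, 29, 33, 26 → 30 → 23.
Putting the parts together: <Mon; 42; 30> and then <Sun; 68; 23>.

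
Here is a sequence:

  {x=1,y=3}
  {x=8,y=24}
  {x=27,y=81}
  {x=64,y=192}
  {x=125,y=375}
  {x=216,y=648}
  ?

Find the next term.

{x=343,y=1029}

X — perfect cubes: 1³, 2³, 3³, …: 1, 8, 27, 64, 125, 216 → 343.
Y: always 3 × the x, so 3, 24, 81, 192, 375, 648 → 1029.
Putting it together: {x=343,y=1029}.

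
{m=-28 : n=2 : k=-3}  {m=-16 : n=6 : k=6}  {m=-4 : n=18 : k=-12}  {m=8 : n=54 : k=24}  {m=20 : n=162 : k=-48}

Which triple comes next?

{m=32 : n=486 : k=96}

M goes -28, -16, -4, 8, 20 → 32 (+12 each step).
N: ×3 each step; 2, 6, 18, 54, 162 → 486.
K — ×(-2) each step: -3, 6, -12, 24, -48 → 96.
Putting it together: {m=32 : n=486 : k=96}.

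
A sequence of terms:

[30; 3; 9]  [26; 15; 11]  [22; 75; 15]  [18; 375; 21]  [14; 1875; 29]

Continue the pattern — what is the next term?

[10; 9375; 39]

First value: −4 each step; 30, 26, 22, 18, 14 → 10.
For the second value, ×5 each step: 3, 15, 75, 375, 1875 → 9375.
Third value — differences are 2, 4, 6, … (increasing by 2 each time): 9, 11, 15, 21, 29 → 39.
Combining the parts gives [10; 9375; 39].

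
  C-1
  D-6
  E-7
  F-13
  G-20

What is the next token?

Letter: letters move forward 1 place in the alphabet, so C, D, E, F, G → H.
For the second component, each term is the sum of the two before it: 1, 6, 7, 13, 20 → 33.
Putting it together: H-33.

H-33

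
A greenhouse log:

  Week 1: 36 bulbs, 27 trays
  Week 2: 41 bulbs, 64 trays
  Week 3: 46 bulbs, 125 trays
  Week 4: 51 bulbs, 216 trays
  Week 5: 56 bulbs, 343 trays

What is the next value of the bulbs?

61

Bulbs: +5 each step, so 36, 41, 46, 51, 56 → 61.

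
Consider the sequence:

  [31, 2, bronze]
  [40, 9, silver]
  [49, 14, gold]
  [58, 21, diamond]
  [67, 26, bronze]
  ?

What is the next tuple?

For the first entry, +9 each step: 31, 40, 49, 58, 67 → 76.
Second entry: alternating steps +7, +5, +7, +5, …; 2, 9, 14, 21, 26 → 33.
For the rank, repeats bronze → silver → gold → diamond: bronze, silver, gold, diamond, bronze → silver.
So the next tuple is [76, 33, silver].

[76, 33, silver]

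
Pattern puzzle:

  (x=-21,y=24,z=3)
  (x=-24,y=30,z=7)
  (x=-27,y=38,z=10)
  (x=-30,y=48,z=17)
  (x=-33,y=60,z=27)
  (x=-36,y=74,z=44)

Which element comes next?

X — −3 each step: -21, -24, -27, -30, -33, -36 → -39.
Y — differences are 6, 8, 10, … (increasing by 2 each time): 24, 30, 38, 48, 60, 74 → 90.
Z: 3, 7, 10, 17, 27, 44 → 71 (each term is the sum of the two before it).
Combining the parts gives (x=-39,y=90,z=71).

(x=-39,y=90,z=71)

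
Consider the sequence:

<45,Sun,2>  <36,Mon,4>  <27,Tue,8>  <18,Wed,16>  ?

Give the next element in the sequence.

<9,Thu,32>

First coordinate: 45, 36, 27, 18 → 9 (−9 each step).
Day goes Sun, Mon, Tue, Wed → Thu (runs through the weekdays Mon→Sun).
Third coordinate goes 2, 4, 8, 16 → 32 (×2 each step).
Putting it together: <9,Thu,32>.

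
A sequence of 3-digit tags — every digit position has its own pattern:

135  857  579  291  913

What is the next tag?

635

First digit: −3 each step, mod 10, so 1, 8, 5, 2, 9 → 6.
Second digit: +2 each step, mod 10; 3, 5, 7, 9, 1 → 3.
Third digit goes 5, 7, 9, 1, 3 → 5 (+2 each step, mod 10).
So the next tag is 635.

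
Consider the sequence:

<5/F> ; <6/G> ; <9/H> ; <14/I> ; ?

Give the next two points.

First slot goes 5, 6, 9, 14 → 21 → 30 (differences are 1, 3, 5, … (increasing by 2 each time)).
Letter: F, G, H, I → J → K (letters move forward 1 place in the alphabet).
So the next two points are <21/J> and <30/K>.

<21/J>, <30/K>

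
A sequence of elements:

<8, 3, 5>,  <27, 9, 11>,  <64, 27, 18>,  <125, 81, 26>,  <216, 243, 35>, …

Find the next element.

First component: 8, 27, 64, 125, 216 → 343 (perfect cubes: 2³, 3³, 4³, …).
Second component: ×3 each step, so 3, 9, 27, 81, 243 → 729.
For the third component, differences are 6, 7, 8, … (increasing by 1 each time): 5, 11, 18, 26, 35 → 45.
So the next element is <343, 729, 45>.

<343, 729, 45>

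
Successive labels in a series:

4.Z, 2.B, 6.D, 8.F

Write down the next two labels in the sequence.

First component: each term is the sum of the two before it; 4, 2, 6, 8 → 14 → 22.
Letter: Z, B, D, F → H → J (letters move forward 2 places in the alphabet, wrapping Z→A).
Putting the parts together: 14.H and then 22.J.

14.H then 22.J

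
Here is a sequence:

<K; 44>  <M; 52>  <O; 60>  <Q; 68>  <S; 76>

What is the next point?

<U; 84>

For the letter, letters move forward 2 places in the alphabet: K, M, O, Q, S → U.
Second part: +8 each step; 44, 52, 60, 68, 76 → 84.
So the next point is <U; 84>.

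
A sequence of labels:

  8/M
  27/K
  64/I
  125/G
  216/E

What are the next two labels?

343/C, 512/A

First component: 8, 27, 64, 125, 216 → 343 → 512 (perfect cubes: 2³, 3³, 4³, …).
Letter — letters move back 2 places in the alphabet: M, K, I, G, E → C → A.
So the next two labels are 343/C and 512/A.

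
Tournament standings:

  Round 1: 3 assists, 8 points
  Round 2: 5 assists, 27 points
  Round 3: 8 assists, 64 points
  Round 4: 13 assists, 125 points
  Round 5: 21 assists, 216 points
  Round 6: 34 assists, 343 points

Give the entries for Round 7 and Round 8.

55 assists, 512 points; 89 assists, 729 points

Assists: 3, 5, 8, 13, 21, 34 → 55 → 89 (each term is the sum of the two before it).
Points goes 8, 27, 64, 125, 216, 343 → 512 → 729 (perfect cubes: 2³, 3³, 4³, …).
So the next two records are 55 assists, 512 points and 89 assists, 729 points.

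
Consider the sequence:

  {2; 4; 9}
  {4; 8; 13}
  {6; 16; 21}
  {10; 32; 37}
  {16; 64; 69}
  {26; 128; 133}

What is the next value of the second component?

256

Second component: 4, 8, 16, 32, 64, 128 → 256 (×2 each step).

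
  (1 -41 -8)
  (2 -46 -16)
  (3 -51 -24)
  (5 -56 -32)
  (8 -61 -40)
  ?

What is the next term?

(13 -66 -48)

For the first slot, each term is the sum of the two before it: 1, 2, 3, 5, 8 → 13.
For the second slot, −5 each step: -41, -46, -51, -56, -61 → -66.
For the third slot, −8 each step: -8, -16, -24, -32, -40 → -48.
So the next term is (13 -66 -48).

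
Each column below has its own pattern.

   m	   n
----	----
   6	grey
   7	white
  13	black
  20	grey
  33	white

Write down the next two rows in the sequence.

Column m goes 6, 7, 13, 20, 33 → 53 → 86 (each term is the sum of the two before it).
Column n goes grey, white, black, grey, white → black → grey (repeats grey → white → black).
Putting the parts together: 53  black and then 86  grey.

53  black; 86  grey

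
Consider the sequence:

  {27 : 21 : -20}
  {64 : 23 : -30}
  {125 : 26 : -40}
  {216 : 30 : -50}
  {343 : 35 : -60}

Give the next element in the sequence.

{512 : 41 : -70}

First slot: perfect cubes: 3³, 4³, 5³, …; 27, 64, 125, 216, 343 → 512.
Second slot: differences are 2, 3, 4, … (increasing by 1 each time), so 21, 23, 26, 30, 35 → 41.
For the third slot, −10 each step: -20, -30, -40, -50, -60 → -70.
Combining the parts gives {512 : 41 : -70}.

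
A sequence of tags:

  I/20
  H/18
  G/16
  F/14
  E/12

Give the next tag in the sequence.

Letter goes I, H, G, F, E → D (letters move back 1 place in the alphabet).
Second component: −2 each step; 20, 18, 16, 14, 12 → 10.
So the next tag is D/10.

D/10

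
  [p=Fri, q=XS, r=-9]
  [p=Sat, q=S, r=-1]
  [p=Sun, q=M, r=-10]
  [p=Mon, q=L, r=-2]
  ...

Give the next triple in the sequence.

P: runs through the weekdays Mon→Sun, so Fri, Sat, Sun, Mon → Tue.
Q: runs through clothing sizes XS→XL, so XS, S, M, L → XL.
R: alternating steps +8, −9, +8, −9, …, so -9, -1, -10, -2 → -11.
Putting it together: [p=Tue, q=XL, r=-11].

[p=Tue, q=XL, r=-11]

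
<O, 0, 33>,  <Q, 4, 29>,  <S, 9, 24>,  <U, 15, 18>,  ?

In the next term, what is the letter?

Letter: letters move forward 2 places in the alphabet, so O, Q, S, U → W.

W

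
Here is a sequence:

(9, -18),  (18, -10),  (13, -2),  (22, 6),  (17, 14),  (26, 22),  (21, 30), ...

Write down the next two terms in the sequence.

(30, 38), (25, 46)

First entry goes 9, 18, 13, 22, 17, 26, 21 → 30 → 25 (alternating steps +9, −5, +9, −5, …).
Second entry: +8 each step; -18, -10, -2, 6, 14, 22, 30 → 38 → 46.
Putting the parts together: (30, 38) and then (25, 46).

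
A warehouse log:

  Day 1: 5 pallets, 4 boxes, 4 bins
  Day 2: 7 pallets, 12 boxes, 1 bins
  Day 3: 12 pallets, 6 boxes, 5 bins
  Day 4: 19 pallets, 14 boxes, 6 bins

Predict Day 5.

Pallets goes 5, 7, 12, 19 → 31 (each term is the sum of the two before it).
Boxes goes 4, 12, 6, 14 → 8 (alternating steps +8, −6, +8, −6, …).
Bins goes 4, 1, 5, 6 → 11 (each term is the sum of the two before it).
Combining the parts gives 31 pallets, 8 boxes, 11 bins.

31 pallets, 8 boxes, 11 bins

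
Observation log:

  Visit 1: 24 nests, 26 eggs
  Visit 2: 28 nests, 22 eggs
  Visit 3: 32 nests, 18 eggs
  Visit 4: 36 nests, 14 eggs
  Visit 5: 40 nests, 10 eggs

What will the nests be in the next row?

44

Nests: 24, 28, 32, 36, 40 → 44 (+4 each step).
Eggs goes 26, 22, 18, 14, 10 → 6 (together with the nests always sums to 50).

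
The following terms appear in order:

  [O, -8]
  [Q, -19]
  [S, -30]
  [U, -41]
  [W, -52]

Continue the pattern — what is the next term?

Letter: letters move forward 2 places in the alphabet, so O, Q, S, U, W → Y.
Second entry: −11 each step, so -8, -19, -30, -41, -52 → -63.
Putting it together: [Y, -63].

[Y, -63]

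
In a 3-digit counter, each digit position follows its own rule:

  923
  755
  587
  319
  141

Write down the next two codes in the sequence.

973 then 705

First digit: 9, 7, 5, 3, 1 → 9 → 7 (−2 each step, mod 10).
Second digit: +3 each step, mod 10; 2, 5, 8, 1, 4 → 7 → 0.
Third digit: 3, 5, 7, 9, 1 → 3 → 5 (+2 each step, mod 10).
So the next two codes are 973 and 705.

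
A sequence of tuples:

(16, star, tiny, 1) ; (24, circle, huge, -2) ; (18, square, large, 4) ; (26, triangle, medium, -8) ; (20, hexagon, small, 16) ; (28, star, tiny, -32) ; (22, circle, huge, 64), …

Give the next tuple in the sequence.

(30, square, large, -128)

First part: alternating steps +8, −6, +8, −6, …; 16, 24, 18, 26, 20, 28, 22 → 30.
Shape — repeats star → circle → square → triangle → hexagon: star, circle, square, triangle, hexagon, star, circle → square.
Size: repeats tiny → huge → large → medium → small, so tiny, huge, large, medium, small, tiny, huge → large.
Fourth part: ×(-2) each step, so 1, -2, 4, -8, 16, -32, 64 → -128.
Putting it together: (30, square, large, -128).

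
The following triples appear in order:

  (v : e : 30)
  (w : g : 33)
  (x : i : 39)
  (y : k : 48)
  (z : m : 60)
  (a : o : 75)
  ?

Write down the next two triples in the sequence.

First letter: letters move forward 1 place in the alphabet, wrapping Z→A, so v, w, x, y, z, a → b → c.
Second letter goes e, g, i, k, m, o → q → s (letters move forward 2 places in the alphabet).
Third slot — differences are 3, 6, 9, … (increasing by 3 each time): 30, 33, 39, 48, 60, 75 → 93 → 114.
Putting the parts together: (b : q : 93) and then (c : s : 114).

(b : q : 93), (c : s : 114)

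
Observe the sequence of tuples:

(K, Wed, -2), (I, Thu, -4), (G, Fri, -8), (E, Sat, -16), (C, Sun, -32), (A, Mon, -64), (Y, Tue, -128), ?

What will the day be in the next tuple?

Wed

Day: Wed, Thu, Fri, Sat, Sun, Mon, Tue → Wed (runs through the weekdays Mon→Sun).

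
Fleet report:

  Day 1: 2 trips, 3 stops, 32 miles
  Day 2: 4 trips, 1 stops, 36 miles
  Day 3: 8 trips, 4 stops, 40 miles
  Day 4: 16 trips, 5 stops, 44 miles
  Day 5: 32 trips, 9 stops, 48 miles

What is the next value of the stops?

Trips: ×2 each step; 2, 4, 8, 16, 32 → 64.
Stops — each term is the sum of the two before it: 3, 1, 4, 5, 9 → 14.
Miles: 32, 36, 40, 44, 48 → 52 (+4 each step).

14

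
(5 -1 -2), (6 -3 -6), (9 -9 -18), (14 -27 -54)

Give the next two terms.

(21 -81 -162), (30 -243 -486)

First component: 5, 6, 9, 14 → 21 → 30 (differences are 1, 3, 5, … (increasing by 2 each time)).
For the second component, ×3 each step: -1, -3, -9, -27 → -81 → -243.
Third component — always 2 × the second component: -2, -6, -18, -54 → -162 → -486.
So the next two terms are (21 -81 -162) and (30 -243 -486).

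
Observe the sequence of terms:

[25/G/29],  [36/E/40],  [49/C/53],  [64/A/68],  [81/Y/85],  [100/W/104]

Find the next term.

First coordinate — perfect squares: 5², 6², 7², …: 25, 36, 49, 64, 81, 100 → 121.
For the letter, letters move back 2 places in the alphabet, wrapping A→Z: G, E, C, A, Y, W → U.
Third coordinate: always 4 more than the first coordinate, so 29, 40, 53, 68, 85, 104 → 125.
Combining the parts gives [121/U/125].

[121/U/125]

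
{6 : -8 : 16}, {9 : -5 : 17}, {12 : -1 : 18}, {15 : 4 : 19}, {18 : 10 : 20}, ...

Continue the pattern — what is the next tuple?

{21 : 17 : 21}

First slot: +3 each step; 6, 9, 12, 15, 18 → 21.
Second slot: differences are 3, 4, 5, … (increasing by 1 each time); -8, -5, -1, 4, 10 → 17.
For the third slot, +1 each step: 16, 17, 18, 19, 20 → 21.
Combining the parts gives {21 : 17 : 21}.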